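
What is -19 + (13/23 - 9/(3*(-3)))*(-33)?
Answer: -1625/23 ≈ -70.652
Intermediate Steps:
-19 + (13/23 - 9/(3*(-3)))*(-33) = -19 + (13*(1/23) - 9/(-9))*(-33) = -19 + (13/23 - 9*(-⅑))*(-33) = -19 + (13/23 + 1)*(-33) = -19 + (36/23)*(-33) = -19 - 1188/23 = -1625/23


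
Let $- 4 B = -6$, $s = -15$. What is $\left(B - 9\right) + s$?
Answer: $- \frac{45}{2} \approx -22.5$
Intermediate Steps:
$B = \frac{3}{2}$ ($B = \left(- \frac{1}{4}\right) \left(-6\right) = \frac{3}{2} \approx 1.5$)
$\left(B - 9\right) + s = \left(\frac{3}{2} - 9\right) - 15 = - \frac{15}{2} - 15 = - \frac{45}{2}$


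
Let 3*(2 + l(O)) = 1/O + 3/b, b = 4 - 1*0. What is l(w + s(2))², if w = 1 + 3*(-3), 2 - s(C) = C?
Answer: 1849/576 ≈ 3.2101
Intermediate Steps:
b = 4 (b = 4 + 0 = 4)
s(C) = 2 - C
w = -8 (w = 1 - 9 = -8)
l(O) = -7/4 + 1/(3*O) (l(O) = -2 + (1/O + 3/4)/3 = -2 + (1/O + 3*(¼))/3 = -2 + (1/O + ¾)/3 = -2 + (¾ + 1/O)/3 = -2 + (¼ + 1/(3*O)) = -7/4 + 1/(3*O))
l(w + s(2))² = ((4 - 21*(-8 + (2 - 1*2)))/(12*(-8 + (2 - 1*2))))² = ((4 - 21*(-8 + (2 - 2)))/(12*(-8 + (2 - 2))))² = ((4 - 21*(-8 + 0))/(12*(-8 + 0)))² = ((1/12)*(4 - 21*(-8))/(-8))² = ((1/12)*(-⅛)*(4 + 168))² = ((1/12)*(-⅛)*172)² = (-43/24)² = 1849/576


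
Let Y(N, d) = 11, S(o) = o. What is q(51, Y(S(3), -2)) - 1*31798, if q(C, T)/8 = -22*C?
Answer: -40774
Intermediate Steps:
q(C, T) = -176*C (q(C, T) = 8*(-22*C) = -176*C)
q(51, Y(S(3), -2)) - 1*31798 = -176*51 - 1*31798 = -8976 - 31798 = -40774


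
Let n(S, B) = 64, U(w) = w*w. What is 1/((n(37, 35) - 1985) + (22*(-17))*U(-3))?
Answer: -1/5287 ≈ -0.00018914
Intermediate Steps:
U(w) = w²
1/((n(37, 35) - 1985) + (22*(-17))*U(-3)) = 1/((64 - 1985) + (22*(-17))*(-3)²) = 1/(-1921 - 374*9) = 1/(-1921 - 3366) = 1/(-5287) = -1/5287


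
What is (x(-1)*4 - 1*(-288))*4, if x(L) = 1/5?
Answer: 5776/5 ≈ 1155.2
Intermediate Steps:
x(L) = 1/5
(x(-1)*4 - 1*(-288))*4 = ((1/5)*4 - 1*(-288))*4 = (4/5 + 288)*4 = (1444/5)*4 = 5776/5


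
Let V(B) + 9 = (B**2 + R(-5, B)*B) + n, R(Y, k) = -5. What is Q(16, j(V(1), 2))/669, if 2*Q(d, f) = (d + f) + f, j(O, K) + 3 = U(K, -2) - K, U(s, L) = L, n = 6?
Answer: 1/669 ≈ 0.0014948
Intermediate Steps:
V(B) = -3 + B**2 - 5*B (V(B) = -9 + ((B**2 - 5*B) + 6) = -9 + (6 + B**2 - 5*B) = -3 + B**2 - 5*B)
j(O, K) = -5 - K (j(O, K) = -3 + (-2 - K) = -5 - K)
Q(d, f) = f + d/2 (Q(d, f) = ((d + f) + f)/2 = (d + 2*f)/2 = f + d/2)
Q(16, j(V(1), 2))/669 = ((-5 - 1*2) + (1/2)*16)/669 = ((-5 - 2) + 8)*(1/669) = (-7 + 8)*(1/669) = 1*(1/669) = 1/669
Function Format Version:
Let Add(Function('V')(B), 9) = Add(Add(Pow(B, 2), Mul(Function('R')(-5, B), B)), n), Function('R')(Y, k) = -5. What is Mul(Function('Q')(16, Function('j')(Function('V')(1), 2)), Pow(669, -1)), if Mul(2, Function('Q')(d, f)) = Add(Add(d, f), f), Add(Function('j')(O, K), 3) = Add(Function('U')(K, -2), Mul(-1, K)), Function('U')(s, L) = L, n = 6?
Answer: Rational(1, 669) ≈ 0.0014948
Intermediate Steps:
Function('V')(B) = Add(-3, Pow(B, 2), Mul(-5, B)) (Function('V')(B) = Add(-9, Add(Add(Pow(B, 2), Mul(-5, B)), 6)) = Add(-9, Add(6, Pow(B, 2), Mul(-5, B))) = Add(-3, Pow(B, 2), Mul(-5, B)))
Function('j')(O, K) = Add(-5, Mul(-1, K)) (Function('j')(O, K) = Add(-3, Add(-2, Mul(-1, K))) = Add(-5, Mul(-1, K)))
Function('Q')(d, f) = Add(f, Mul(Rational(1, 2), d)) (Function('Q')(d, f) = Mul(Rational(1, 2), Add(Add(d, f), f)) = Mul(Rational(1, 2), Add(d, Mul(2, f))) = Add(f, Mul(Rational(1, 2), d)))
Mul(Function('Q')(16, Function('j')(Function('V')(1), 2)), Pow(669, -1)) = Mul(Add(Add(-5, Mul(-1, 2)), Mul(Rational(1, 2), 16)), Pow(669, -1)) = Mul(Add(Add(-5, -2), 8), Rational(1, 669)) = Mul(Add(-7, 8), Rational(1, 669)) = Mul(1, Rational(1, 669)) = Rational(1, 669)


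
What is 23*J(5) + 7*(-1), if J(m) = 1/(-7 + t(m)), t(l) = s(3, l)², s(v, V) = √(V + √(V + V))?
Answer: ⅔ + 23*√10/6 ≈ 12.789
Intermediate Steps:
s(v, V) = √(V + √2*√V) (s(v, V) = √(V + √(2*V)) = √(V + √2*√V))
t(l) = l + √2*√l (t(l) = (√(l + √2*√l))² = l + √2*√l)
J(m) = 1/(-7 + m + √2*√m) (J(m) = 1/(-7 + (m + √2*√m)) = 1/(-7 + m + √2*√m))
23*J(5) + 7*(-1) = 23/(-7 + 5 + √2*√5) + 7*(-1) = 23/(-7 + 5 + √10) - 7 = 23/(-2 + √10) - 7 = -7 + 23/(-2 + √10)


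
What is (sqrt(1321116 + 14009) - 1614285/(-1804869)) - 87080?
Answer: -17462930915/200541 + 5*sqrt(53405) ≈ -85924.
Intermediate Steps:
(sqrt(1321116 + 14009) - 1614285/(-1804869)) - 87080 = (sqrt(1335125) - 1614285*(-1/1804869)) - 87080 = (5*sqrt(53405) + 179365/200541) - 87080 = (179365/200541 + 5*sqrt(53405)) - 87080 = -17462930915/200541 + 5*sqrt(53405)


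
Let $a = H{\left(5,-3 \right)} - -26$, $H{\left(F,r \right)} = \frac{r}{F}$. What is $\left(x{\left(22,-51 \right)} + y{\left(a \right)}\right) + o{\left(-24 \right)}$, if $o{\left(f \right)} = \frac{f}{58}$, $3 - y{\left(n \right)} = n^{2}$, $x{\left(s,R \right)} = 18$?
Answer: $- \frac{452816}{725} \approx -624.57$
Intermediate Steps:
$a = \frac{127}{5}$ ($a = - \frac{3}{5} - -26 = \left(-3\right) \frac{1}{5} + 26 = - \frac{3}{5} + 26 = \frac{127}{5} \approx 25.4$)
$y{\left(n \right)} = 3 - n^{2}$
$o{\left(f \right)} = \frac{f}{58}$ ($o{\left(f \right)} = f \frac{1}{58} = \frac{f}{58}$)
$\left(x{\left(22,-51 \right)} + y{\left(a \right)}\right) + o{\left(-24 \right)} = \left(18 + \left(3 - \left(\frac{127}{5}\right)^{2}\right)\right) + \frac{1}{58} \left(-24\right) = \left(18 + \left(3 - \frac{16129}{25}\right)\right) - \frac{12}{29} = \left(18 - \frac{16054}{25}\right) - \frac{12}{29} = - \frac{15604}{25} - \frac{12}{29} = - \frac{452816}{725}$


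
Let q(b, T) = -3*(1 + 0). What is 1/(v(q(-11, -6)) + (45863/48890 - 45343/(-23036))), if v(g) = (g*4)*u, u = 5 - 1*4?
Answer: -563115020/5120720571 ≈ -0.10997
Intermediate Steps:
u = 1 (u = 5 - 4 = 1)
q(b, T) = -3 (q(b, T) = -3*1 = -3)
v(g) = 4*g (v(g) = (g*4)*1 = (4*g)*1 = 4*g)
1/(v(q(-11, -6)) + (45863/48890 - 45343/(-23036))) = 1/(4*(-3) + (45863/48890 - 45343/(-23036))) = 1/(-12 + (45863*(1/48890) - 45343*(-1/23036))) = 1/(-12 + (45863/48890 + 45343/23036)) = 1/(-12 + 1636659669/563115020) = 1/(-5120720571/563115020) = -563115020/5120720571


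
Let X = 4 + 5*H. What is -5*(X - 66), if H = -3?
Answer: 385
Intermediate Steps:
X = -11 (X = 4 + 5*(-3) = 4 - 15 = -11)
-5*(X - 66) = -5*(-11 - 66) = -5*(-77) = 385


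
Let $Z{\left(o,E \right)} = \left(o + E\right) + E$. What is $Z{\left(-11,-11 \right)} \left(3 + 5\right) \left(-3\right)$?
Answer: $792$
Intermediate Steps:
$Z{\left(o,E \right)} = o + 2 E$ ($Z{\left(o,E \right)} = \left(E + o\right) + E = o + 2 E$)
$Z{\left(-11,-11 \right)} \left(3 + 5\right) \left(-3\right) = \left(-11 + 2 \left(-11\right)\right) \left(3 + 5\right) \left(-3\right) = \left(-11 - 22\right) 8 \left(-3\right) = \left(-33\right) \left(-24\right) = 792$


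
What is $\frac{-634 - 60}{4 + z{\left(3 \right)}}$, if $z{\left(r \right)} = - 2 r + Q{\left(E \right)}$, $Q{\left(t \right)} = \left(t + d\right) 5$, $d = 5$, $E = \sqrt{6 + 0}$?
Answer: $- \frac{15962}{379} + \frac{3470 \sqrt{6}}{379} \approx -19.689$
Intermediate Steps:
$E = \sqrt{6} \approx 2.4495$
$Q{\left(t \right)} = 25 + 5 t$ ($Q{\left(t \right)} = \left(t + 5\right) 5 = \left(5 + t\right) 5 = 25 + 5 t$)
$z{\left(r \right)} = 25 - 2 r + 5 \sqrt{6}$ ($z{\left(r \right)} = - 2 r + \left(25 + 5 \sqrt{6}\right) = 25 - 2 r + 5 \sqrt{6}$)
$\frac{-634 - 60}{4 + z{\left(3 \right)}} = \frac{-634 - 60}{4 + \left(25 - 6 + 5 \sqrt{6}\right)} = \frac{1}{4 + \left(25 - 6 + 5 \sqrt{6}\right)} \left(-694\right) = \frac{1}{4 + \left(19 + 5 \sqrt{6}\right)} \left(-694\right) = \frac{1}{23 + 5 \sqrt{6}} \left(-694\right) = - \frac{694}{23 + 5 \sqrt{6}}$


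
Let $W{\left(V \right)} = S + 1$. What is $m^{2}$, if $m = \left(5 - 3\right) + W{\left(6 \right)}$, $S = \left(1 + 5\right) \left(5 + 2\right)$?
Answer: $2025$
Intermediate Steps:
$S = 42$ ($S = 6 \cdot 7 = 42$)
$W{\left(V \right)} = 43$ ($W{\left(V \right)} = 42 + 1 = 43$)
$m = 45$ ($m = \left(5 - 3\right) + 43 = 2 + 43 = 45$)
$m^{2} = 45^{2} = 2025$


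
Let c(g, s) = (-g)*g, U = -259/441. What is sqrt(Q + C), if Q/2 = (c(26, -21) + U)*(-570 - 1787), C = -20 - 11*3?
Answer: sqrt(1406516377)/21 ≈ 1785.9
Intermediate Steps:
U = -37/63 (U = -259*1/441 = -37/63 ≈ -0.58730)
c(g, s) = -g**2
C = -53 (C = -20 - 33 = -53)
Q = 200934250/63 (Q = 2*((-1*26**2 - 37/63)*(-570 - 1787)) = 2*((-1*676 - 37/63)*(-2357)) = 2*((-676 - 37/63)*(-2357)) = 2*(-42625/63*(-2357)) = 2*(100467125/63) = 200934250/63 ≈ 3.1894e+6)
sqrt(Q + C) = sqrt(200934250/63 - 53) = sqrt(200930911/63) = sqrt(1406516377)/21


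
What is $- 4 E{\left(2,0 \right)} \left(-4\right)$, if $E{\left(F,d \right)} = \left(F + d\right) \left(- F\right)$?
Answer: $-64$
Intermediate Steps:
$E{\left(F,d \right)} = - F \left(F + d\right)$
$- 4 E{\left(2,0 \right)} \left(-4\right) = - 4 \left(\left(-1\right) 2 \left(2 + 0\right)\right) \left(-4\right) = - 4 \left(\left(-1\right) 2 \cdot 2\right) \left(-4\right) = \left(-4\right) \left(-4\right) \left(-4\right) = 16 \left(-4\right) = -64$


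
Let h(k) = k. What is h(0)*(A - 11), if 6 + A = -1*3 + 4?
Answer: 0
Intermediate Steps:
A = -5 (A = -6 + (-1*3 + 4) = -6 + (-3 + 4) = -6 + 1 = -5)
h(0)*(A - 11) = 0*(-5 - 11) = 0*(-16) = 0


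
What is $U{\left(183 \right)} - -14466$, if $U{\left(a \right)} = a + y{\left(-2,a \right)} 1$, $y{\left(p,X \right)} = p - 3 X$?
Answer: $14098$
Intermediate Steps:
$U{\left(a \right)} = -2 - 2 a$ ($U{\left(a \right)} = a + \left(-2 - 3 a\right) 1 = a - \left(2 + 3 a\right) = -2 - 2 a$)
$U{\left(183 \right)} - -14466 = \left(-2 - 366\right) - -14466 = \left(-2 - 366\right) + 14466 = -368 + 14466 = 14098$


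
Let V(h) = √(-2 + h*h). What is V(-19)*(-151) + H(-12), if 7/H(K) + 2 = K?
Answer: -½ - 151*√359 ≈ -2861.5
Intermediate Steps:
H(K) = 7/(-2 + K)
V(h) = √(-2 + h²)
V(-19)*(-151) + H(-12) = √(-2 + (-19)²)*(-151) + 7/(-2 - 12) = √(-2 + 361)*(-151) + 7/(-14) = √359*(-151) + 7*(-1/14) = -151*√359 - ½ = -½ - 151*√359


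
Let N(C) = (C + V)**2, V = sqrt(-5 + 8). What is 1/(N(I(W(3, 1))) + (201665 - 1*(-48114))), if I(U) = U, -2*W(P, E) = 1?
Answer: 1332172/332752919531 + 16*sqrt(3)/998258758593 ≈ 4.0035e-6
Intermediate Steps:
W(P, E) = -1/2 (W(P, E) = -1/2*1 = -1/2)
V = sqrt(3) ≈ 1.7320
N(C) = (C + sqrt(3))**2
1/(N(I(W(3, 1))) + (201665 - 1*(-48114))) = 1/((-1/2 + sqrt(3))**2 + (201665 - 1*(-48114))) = 1/((-1/2 + sqrt(3))**2 + (201665 + 48114)) = 1/((-1/2 + sqrt(3))**2 + 249779) = 1/(249779 + (-1/2 + sqrt(3))**2)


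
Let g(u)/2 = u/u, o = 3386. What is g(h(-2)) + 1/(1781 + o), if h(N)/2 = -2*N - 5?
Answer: 10335/5167 ≈ 2.0002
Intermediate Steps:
h(N) = -10 - 4*N (h(N) = 2*(-2*N - 5) = 2*(-5 - 2*N) = -10 - 4*N)
g(u) = 2 (g(u) = 2*(u/u) = 2*1 = 2)
g(h(-2)) + 1/(1781 + o) = 2 + 1/(1781 + 3386) = 2 + 1/5167 = 10335/5167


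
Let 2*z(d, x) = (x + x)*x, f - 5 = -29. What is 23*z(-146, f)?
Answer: 13248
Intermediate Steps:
f = -24 (f = 5 - 29 = -24)
z(d, x) = x**2 (z(d, x) = ((x + x)*x)/2 = ((2*x)*x)/2 = (2*x**2)/2 = x**2)
23*z(-146, f) = 23*(-24)**2 = 23*576 = 13248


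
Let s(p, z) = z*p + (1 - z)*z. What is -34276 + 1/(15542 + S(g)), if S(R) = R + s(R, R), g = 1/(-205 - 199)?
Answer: -107608919106/3139483 ≈ -34276.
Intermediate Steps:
s(p, z) = p*z + z*(1 - z)
g = -1/404 (g = 1/(-404) = -1/404 ≈ -0.0024752)
S(R) = 2*R (S(R) = R + R*(1 + R - R) = R + R*1 = R + R = 2*R)
-34276 + 1/(15542 + S(g)) = -34276 + 1/(15542 + 2*(-1/404)) = -34276 + 1/(15542 - 1/202) = -34276 + 1/(3139483/202) = -34276 + 202/3139483 = -107608919106/3139483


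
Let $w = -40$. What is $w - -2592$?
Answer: $2552$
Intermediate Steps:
$w - -2592 = -40 - -2592 = -40 + 2592 = 2552$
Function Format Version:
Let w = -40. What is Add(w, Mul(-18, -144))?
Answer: 2552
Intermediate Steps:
Add(w, Mul(-18, -144)) = Add(-40, Mul(-18, -144)) = Add(-40, 2592) = 2552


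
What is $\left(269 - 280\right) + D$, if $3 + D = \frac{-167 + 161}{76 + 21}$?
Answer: $- \frac{1364}{97} \approx -14.062$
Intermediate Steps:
$D = - \frac{297}{97}$ ($D = -3 + \frac{-167 + 161}{76 + 21} = -3 - \frac{6}{97} = - \frac{297}{97} \approx -3.0619$)
$\left(269 - 280\right) + D = \left(269 - 280\right) - \frac{297}{97} = -11 - \frac{297}{97} = - \frac{1364}{97}$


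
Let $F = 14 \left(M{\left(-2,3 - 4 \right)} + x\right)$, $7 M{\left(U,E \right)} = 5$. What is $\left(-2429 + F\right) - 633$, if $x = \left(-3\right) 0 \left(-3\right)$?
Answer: $-3052$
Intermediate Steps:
$M{\left(U,E \right)} = \frac{5}{7}$ ($M{\left(U,E \right)} = \frac{1}{7} \cdot 5 = \frac{5}{7}$)
$x = 0$ ($x = 0 \left(-3\right) = 0$)
$F = 10$ ($F = 14 \left(\frac{5}{7} + 0\right) = 14 \cdot \frac{5}{7} = 10$)
$\left(-2429 + F\right) - 633 = \left(-2429 + 10\right) - 633 = -2419 - 633 = -3052$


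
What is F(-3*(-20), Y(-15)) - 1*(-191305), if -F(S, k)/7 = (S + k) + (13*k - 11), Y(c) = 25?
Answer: 188512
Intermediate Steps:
F(S, k) = 77 - 98*k - 7*S (F(S, k) = -7*((S + k) + (13*k - 11)) = -7*((S + k) + (-11 + 13*k)) = -7*(-11 + S + 14*k) = 77 - 98*k - 7*S)
F(-3*(-20), Y(-15)) - 1*(-191305) = (77 - 98*25 - (-21)*(-20)) - 1*(-191305) = (77 - 2450 - 7*60) + 191305 = (77 - 2450 - 420) + 191305 = -2793 + 191305 = 188512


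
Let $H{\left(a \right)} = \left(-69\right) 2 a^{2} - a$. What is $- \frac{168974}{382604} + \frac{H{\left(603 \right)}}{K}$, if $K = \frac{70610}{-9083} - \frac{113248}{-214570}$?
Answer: $\frac{779516811916562843017}{112566529554293} \approx 6.9249 \cdot 10^{6}$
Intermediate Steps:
$K = - \frac{7061078058}{974469655}$ ($K = 70610 \left(- \frac{1}{9083}\right) - - \frac{56624}{107285} = - \frac{70610}{9083} + \frac{56624}{107285} = - \frac{7061078058}{974469655} \approx -7.2461$)
$H{\left(a \right)} = - a - 138 a^{2}$ ($H{\left(a \right)} = - 138 a^{2} - a = - a - 138 a^{2}$)
$- \frac{168974}{382604} + \frac{H{\left(603 \right)}}{K} = - \frac{168974}{382604} + \frac{\left(-1\right) 603 \left(1 + 138 \cdot 603\right)}{- \frac{7061078058}{974469655}} = \left(-168974\right) \frac{1}{382604} + \left(-1\right) 603 \left(1 + 83214\right) \left(- \frac{974469655}{7061078058}\right) = - \frac{84487}{191302} + \left(-1\right) 603 \cdot 83215 \left(- \frac{974469655}{7061078058}\right) = - \frac{84487}{191302} - - \frac{16299188960505825}{2353692686} = - \frac{84487}{191302} + \frac{16299188960505825}{2353692686} = \frac{779516811916562843017}{112566529554293}$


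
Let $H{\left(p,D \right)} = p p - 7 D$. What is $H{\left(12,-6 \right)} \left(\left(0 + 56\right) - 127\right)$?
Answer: $-13206$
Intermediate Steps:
$H{\left(p,D \right)} = p^{2} - 7 D$
$H{\left(12,-6 \right)} \left(\left(0 + 56\right) - 127\right) = \left(12^{2} - -42\right) \left(\left(0 + 56\right) - 127\right) = \left(144 + 42\right) \left(56 - 127\right) = 186 \left(-71\right) = -13206$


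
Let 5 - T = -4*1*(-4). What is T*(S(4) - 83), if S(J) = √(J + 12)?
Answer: 869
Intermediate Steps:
T = -11 (T = 5 - (-4*1)*(-4) = 5 - (-4)*(-4) = 5 - 1*16 = 5 - 16 = -11)
S(J) = √(12 + J)
T*(S(4) - 83) = -11*(√(12 + 4) - 83) = -11*(√16 - 83) = -11*(4 - 83) = -11*(-79) = 869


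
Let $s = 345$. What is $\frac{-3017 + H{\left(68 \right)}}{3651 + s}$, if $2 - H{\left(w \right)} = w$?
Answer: $- \frac{3083}{3996} \approx -0.77152$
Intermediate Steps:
$H{\left(w \right)} = 2 - w$
$\frac{-3017 + H{\left(68 \right)}}{3651 + s} = \frac{-3017 + \left(2 - 68\right)}{3651 + 345} = \frac{-3017 + \left(2 - 68\right)}{3996} = \left(-3017 - 66\right) \frac{1}{3996} = \left(-3083\right) \frac{1}{3996} = - \frac{3083}{3996}$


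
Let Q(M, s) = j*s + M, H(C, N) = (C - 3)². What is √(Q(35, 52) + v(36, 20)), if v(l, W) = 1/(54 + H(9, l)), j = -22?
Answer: I*√998090/30 ≈ 33.302*I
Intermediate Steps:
H(C, N) = (-3 + C)²
v(l, W) = 1/90 (v(l, W) = 1/(54 + (-3 + 9)²) = 1/(54 + 6²) = 1/(54 + 36) = 1/90)
Q(M, s) = M - 22*s (Q(M, s) = -22*s + M = M - 22*s)
√(Q(35, 52) + v(36, 20)) = √((35 - 22*52) + 1/90) = √((35 - 1144) + 1/90) = √(-1109 + 1/90) = √(-99809/90) = I*√998090/30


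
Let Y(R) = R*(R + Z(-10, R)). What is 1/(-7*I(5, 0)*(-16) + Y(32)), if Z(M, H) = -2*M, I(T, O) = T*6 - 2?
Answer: 1/4800 ≈ 0.00020833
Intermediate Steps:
I(T, O) = -2 + 6*T (I(T, O) = 6*T - 2 = -2 + 6*T)
Y(R) = R*(20 + R) (Y(R) = R*(R - 2*(-10)) = R*(R + 20) = R*(20 + R))
1/(-7*I(5, 0)*(-16) + Y(32)) = 1/(-7*(-2 + 6*5)*(-16) + 32*(20 + 32)) = 1/(-7*(-2 + 30)*(-16) + 32*52) = 1/(-7*28*(-16) + 1664) = 1/(-196*(-16) + 1664) = 1/(3136 + 1664) = 1/4800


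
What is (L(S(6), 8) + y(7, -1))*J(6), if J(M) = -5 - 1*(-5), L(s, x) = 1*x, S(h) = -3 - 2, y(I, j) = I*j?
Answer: 0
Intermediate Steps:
S(h) = -5
L(s, x) = x
J(M) = 0 (J(M) = -5 + 5 = 0)
(L(S(6), 8) + y(7, -1))*J(6) = (8 + 7*(-1))*0 = (8 - 7)*0 = 1*0 = 0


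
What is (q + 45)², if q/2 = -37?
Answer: 841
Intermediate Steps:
q = -74 (q = 2*(-37) = -74)
(q + 45)² = (-74 + 45)² = (-29)² = 841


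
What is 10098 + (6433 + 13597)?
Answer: 30128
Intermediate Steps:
10098 + (6433 + 13597) = 10098 + 20030 = 30128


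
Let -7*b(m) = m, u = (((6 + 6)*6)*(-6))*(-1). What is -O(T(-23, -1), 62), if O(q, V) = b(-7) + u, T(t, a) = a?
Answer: -433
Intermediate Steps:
u = 432 (u = ((12*6)*(-6))*(-1) = (72*(-6))*(-1) = -432*(-1) = 432)
b(m) = -m/7
O(q, V) = 433 (O(q, V) = -⅐*(-7) + 432 = 1 + 432 = 433)
-O(T(-23, -1), 62) = -1*433 = -433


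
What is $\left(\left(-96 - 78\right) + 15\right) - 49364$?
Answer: $-49523$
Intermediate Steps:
$\left(\left(-96 - 78\right) + 15\right) - 49364 = \left(-174 + 15\right) - 49364 = -159 - 49364 = -49523$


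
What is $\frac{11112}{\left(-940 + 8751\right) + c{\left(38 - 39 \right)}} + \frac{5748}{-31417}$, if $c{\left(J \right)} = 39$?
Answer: $\frac{151991952}{123311725} \approx 1.2326$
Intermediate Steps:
$\frac{11112}{\left(-940 + 8751\right) + c{\left(38 - 39 \right)}} + \frac{5748}{-31417} = \frac{11112}{\left(-940 + 8751\right) + 39} + \frac{5748}{-31417} = \frac{11112}{7811 + 39} + 5748 \left(- \frac{1}{31417}\right) = \frac{11112}{7850} - \frac{5748}{31417} = 11112 \cdot \frac{1}{7850} - \frac{5748}{31417} = \frac{5556}{3925} - \frac{5748}{31417} = \frac{151991952}{123311725}$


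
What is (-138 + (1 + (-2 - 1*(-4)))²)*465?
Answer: -59985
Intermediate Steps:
(-138 + (1 + (-2 - 1*(-4)))²)*465 = (-138 + (1 + (-2 + 4))²)*465 = (-138 + (1 + 2)²)*465 = (-138 + 3²)*465 = (-138 + 9)*465 = -129*465 = -59985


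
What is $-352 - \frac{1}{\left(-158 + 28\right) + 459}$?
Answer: $- \frac{115809}{329} \approx -352.0$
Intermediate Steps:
$-352 - \frac{1}{\left(-158 + 28\right) + 459} = -352 - \frac{1}{-130 + 459} = -352 - \frac{1}{329} = - \frac{115809}{329}$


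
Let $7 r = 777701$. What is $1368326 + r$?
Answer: $\frac{10355983}{7} \approx 1.4794 \cdot 10^{6}$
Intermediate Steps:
$r = \frac{777701}{7}$ ($r = \frac{1}{7} \cdot 777701 = \frac{777701}{7} \approx 1.111 \cdot 10^{5}$)
$1368326 + r = 1368326 + \frac{777701}{7} = \frac{10355983}{7}$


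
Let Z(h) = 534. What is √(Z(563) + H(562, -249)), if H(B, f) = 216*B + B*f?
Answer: 2*I*√4503 ≈ 134.21*I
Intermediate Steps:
√(Z(563) + H(562, -249)) = √(534 + 562*(216 - 249)) = √(534 + 562*(-33)) = √(534 - 18546) = √(-18012) = 2*I*√4503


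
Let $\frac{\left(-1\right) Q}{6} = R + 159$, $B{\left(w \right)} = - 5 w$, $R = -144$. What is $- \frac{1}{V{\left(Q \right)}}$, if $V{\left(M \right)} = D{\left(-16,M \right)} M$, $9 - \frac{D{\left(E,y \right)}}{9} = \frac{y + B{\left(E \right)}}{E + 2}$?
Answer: $\frac{7}{46980} \approx 0.000149$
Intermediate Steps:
$D{\left(E,y \right)} = 81 - \frac{9 \left(y - 5 E\right)}{2 + E}$ ($D{\left(E,y \right)} = 81 - 9 \frac{y - 5 E}{E + 2} = 81 - 9 \frac{y - 5 E}{2 + E} = 81 - \frac{9 \left(y - 5 E\right)}{2 + E}$)
$Q = -90$ ($Q = - 6 \left(-144 + 159\right) = \left(-6\right) 15 = -90$)
$V{\left(M \right)} = M \left(\frac{927}{7} + \frac{9 M}{14}\right)$ ($V{\left(M \right)} = \frac{9 \left(18 - M + 14 \left(-16\right)\right)}{2 - 16} M = \frac{9 \left(18 - M - 224\right)}{-14} M = 9 \left(- \frac{1}{14}\right) \left(-206 - M\right) M = \left(\frac{927}{7} + \frac{9 M}{14}\right) M = M \left(\frac{927}{7} + \frac{9 M}{14}\right)$)
$- \frac{1}{V{\left(Q \right)}} = - \frac{1}{\frac{9}{14} \left(-90\right) \left(206 - 90\right)} = - \frac{1}{\frac{9}{14} \left(-90\right) 116} = - \frac{1}{- \frac{46980}{7}} = \left(-1\right) \left(- \frac{7}{46980}\right) = \frac{7}{46980}$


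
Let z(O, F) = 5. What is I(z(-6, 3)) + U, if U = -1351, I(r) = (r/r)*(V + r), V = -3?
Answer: -1349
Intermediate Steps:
I(r) = -3 + r (I(r) = (r/r)*(-3 + r) = 1*(-3 + r) = -3 + r)
I(z(-6, 3)) + U = (-3 + 5) - 1351 = 2 - 1351 = -1349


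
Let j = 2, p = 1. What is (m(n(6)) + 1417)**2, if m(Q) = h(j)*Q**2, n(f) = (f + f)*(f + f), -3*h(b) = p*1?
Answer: 30195025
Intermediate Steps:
h(b) = -1/3
n(f) = 4*f**2 (n(f) = (2*f)*(2*f) = 4*f**2)
m(Q) = -Q**2/3
(m(n(6)) + 1417)**2 = (-(4*6**2)**2/3 + 1417)**2 = (-(4*36)**2/3 + 1417)**2 = (-1/3*144**2 + 1417)**2 = (-1/3*20736 + 1417)**2 = (-6912 + 1417)**2 = (-5495)**2 = 30195025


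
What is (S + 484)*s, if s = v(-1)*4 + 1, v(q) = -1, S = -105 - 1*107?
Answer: -816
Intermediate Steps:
S = -212 (S = -105 - 107 = -212)
s = -3 (s = -1*4 + 1 = -4 + 1 = -3)
(S + 484)*s = (-212 + 484)*(-3) = 272*(-3) = -816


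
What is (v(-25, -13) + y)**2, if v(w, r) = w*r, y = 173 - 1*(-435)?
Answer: 870489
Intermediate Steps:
y = 608 (y = 173 + 435 = 608)
v(w, r) = r*w
(v(-25, -13) + y)**2 = (-13*(-25) + 608)**2 = (325 + 608)**2 = 933**2 = 870489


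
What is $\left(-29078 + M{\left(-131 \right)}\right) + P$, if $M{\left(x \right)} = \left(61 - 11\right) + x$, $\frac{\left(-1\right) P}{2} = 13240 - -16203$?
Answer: $-88045$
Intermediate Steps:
$P = -58886$ ($P = - 2 \left(13240 - -16203\right) = - 2 \left(13240 + 16203\right) = \left(-2\right) 29443 = -58886$)
$M{\left(x \right)} = 50 + x$
$\left(-29078 + M{\left(-131 \right)}\right) + P = \left(-29078 + \left(50 - 131\right)\right) - 58886 = \left(-29078 - 81\right) - 58886 = -29159 - 58886 = -88045$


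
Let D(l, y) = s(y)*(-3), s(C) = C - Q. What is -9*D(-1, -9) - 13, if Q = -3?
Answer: -175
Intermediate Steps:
s(C) = 3 + C (s(C) = C - 1*(-3) = C + 3 = 3 + C)
D(l, y) = -9 - 3*y (D(l, y) = (3 + y)*(-3) = -9 - 3*y)
-9*D(-1, -9) - 13 = -9*(-9 - 3*(-9)) - 13 = -9*(-9 + 27) - 13 = -9*18 - 13 = -162 - 13 = -175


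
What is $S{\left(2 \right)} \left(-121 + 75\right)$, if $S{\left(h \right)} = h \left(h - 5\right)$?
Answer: $276$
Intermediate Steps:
$S{\left(h \right)} = h \left(-5 + h\right)$
$S{\left(2 \right)} \left(-121 + 75\right) = 2 \left(-5 + 2\right) \left(-121 + 75\right) = 2 \left(-3\right) \left(-46\right) = \left(-6\right) \left(-46\right) = 276$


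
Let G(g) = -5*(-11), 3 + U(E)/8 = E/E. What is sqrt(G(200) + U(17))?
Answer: sqrt(39) ≈ 6.2450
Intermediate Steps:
U(E) = -16 (U(E) = -24 + 8*(E/E) = -24 + 8*1 = -24 + 8 = -16)
G(g) = 55
sqrt(G(200) + U(17)) = sqrt(55 - 16) = sqrt(39)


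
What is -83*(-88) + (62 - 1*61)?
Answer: 7305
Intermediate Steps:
-83*(-88) + (62 - 1*61) = 7304 + (62 - 61) = 7304 + 1 = 7305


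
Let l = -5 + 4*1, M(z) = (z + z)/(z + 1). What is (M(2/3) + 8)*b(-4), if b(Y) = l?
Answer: -44/5 ≈ -8.8000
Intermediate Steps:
M(z) = 2*z/(1 + z) (M(z) = (2*z)/(1 + z) = 2*z/(1 + z))
l = -1 (l = -5 + 4 = -1)
b(Y) = -1
(M(2/3) + 8)*b(-4) = (2*(2/3)/(1 + 2/3) + 8)*(-1) = (2*(2*(⅓))/(1 + 2*(⅓)) + 8)*(-1) = (2*(⅔)/(1 + ⅔) + 8)*(-1) = (2*(⅔)/(5/3) + 8)*(-1) = (2*(⅔)*(⅗) + 8)*(-1) = (⅘ + 8)*(-1) = (44/5)*(-1) = -44/5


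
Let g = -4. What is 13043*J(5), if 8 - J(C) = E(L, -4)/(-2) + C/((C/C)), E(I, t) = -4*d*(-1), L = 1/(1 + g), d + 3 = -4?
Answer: -143473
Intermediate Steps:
d = -7 (d = -3 - 4 = -7)
L = -1/3 (L = 1/(1 - 4) = 1/(-3) = -1/3 ≈ -0.33333)
E(I, t) = -28 (E(I, t) = -4*(-7)*(-1) = 28*(-1) = -28)
J(C) = -6 - C (J(C) = 8 - (-28/(-2) + C/((C/C))) = 8 - (-28*(-1/2) + C/1) = 8 - (14 + C*1) = 8 - (14 + C) = 8 + (-14 - C) = -6 - C)
13043*J(5) = 13043*(-6 - 1*5) = 13043*(-6 - 5) = 13043*(-11) = -143473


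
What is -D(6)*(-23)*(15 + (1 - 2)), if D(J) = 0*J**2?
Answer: 0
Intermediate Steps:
D(J) = 0
-D(6)*(-23)*(15 + (1 - 2)) = -0*(-23)*(15 + (1 - 2)) = -0*(15 - 1) = -0*14 = -1*0 = 0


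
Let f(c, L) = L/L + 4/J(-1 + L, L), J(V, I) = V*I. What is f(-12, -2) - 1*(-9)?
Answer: 32/3 ≈ 10.667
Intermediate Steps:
J(V, I) = I*V
f(c, L) = 1 + 4/(L*(-1 + L)) (f(c, L) = L/L + 4/((L*(-1 + L))) = 1 + 4*(1/(L*(-1 + L))) = 1 + 4/(L*(-1 + L)))
f(-12, -2) - 1*(-9) = (4 - 2*(-1 - 2))/((-2)*(-1 - 2)) - 1*(-9) = -1/2*(4 - 2*(-3))/(-3) + 9 = -1/2*(-1/3)*(4 + 6) + 9 = -1/2*(-1/3)*10 + 9 = 5/3 + 9 = 32/3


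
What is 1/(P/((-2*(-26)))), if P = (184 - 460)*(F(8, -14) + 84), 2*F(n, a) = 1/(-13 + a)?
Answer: -234/104305 ≈ -0.0022434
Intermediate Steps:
F(n, a) = 1/(2*(-13 + a))
P = -208610/9 (P = (184 - 460)*(1/(2*(-13 - 14)) + 84) = -276*((1/2)/(-27) + 84) = -276*((1/2)*(-1/27) + 84) = -276*(-1/54 + 84) = -276*4535/54 = -208610/9 ≈ -23179.)
1/(P/((-2*(-26)))) = 1/(-208610/(9*((-2*(-26))))) = 1/(-208610/9/52) = 1/(-208610/9*1/52) = 1/(-104305/234) = -234/104305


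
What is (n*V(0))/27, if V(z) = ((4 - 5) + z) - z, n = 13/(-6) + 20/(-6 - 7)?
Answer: 289/2106 ≈ 0.13723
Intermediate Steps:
n = -289/78 (n = 13*(-⅙) + 20/(-13) = -13/6 + 20*(-1/13) = -13/6 - 20/13 = -289/78 ≈ -3.7051)
V(z) = -1 (V(z) = (-1 + z) - z = -1)
(n*V(0))/27 = -289/78*(-1)/27 = (289/78)*(1/27) = 289/2106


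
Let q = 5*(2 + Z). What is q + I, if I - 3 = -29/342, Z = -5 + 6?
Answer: 6127/342 ≈ 17.915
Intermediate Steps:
Z = 1
q = 15 (q = 5*(2 + 1) = 5*3 = 15)
I = 997/342 (I = 3 - 29/342 = 997/342 ≈ 2.9152)
q + I = 15 + 997/342 = 6127/342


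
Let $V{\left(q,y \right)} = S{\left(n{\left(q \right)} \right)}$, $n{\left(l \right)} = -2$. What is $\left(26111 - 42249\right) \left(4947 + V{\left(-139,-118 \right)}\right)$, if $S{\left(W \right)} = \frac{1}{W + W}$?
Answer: $- \frac{159661303}{2} \approx -7.9831 \cdot 10^{7}$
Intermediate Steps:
$S{\left(W \right)} = \frac{1}{2 W}$
$V{\left(q,y \right)} = - \frac{1}{4}$ ($V{\left(q,y \right)} = \frac{1}{2 \left(-2\right)} = \frac{1}{2} \left(- \frac{1}{2}\right) = - \frac{1}{4}$)
$\left(26111 - 42249\right) \left(4947 + V{\left(-139,-118 \right)}\right) = \left(26111 - 42249\right) \left(4947 - \frac{1}{4}\right) = \left(-16138\right) \frac{19787}{4} = - \frac{159661303}{2}$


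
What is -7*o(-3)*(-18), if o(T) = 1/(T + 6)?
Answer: 42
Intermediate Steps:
o(T) = 1/(6 + T)
-7*o(-3)*(-18) = -7/(6 - 3)*(-18) = -7/3*(-18) = 42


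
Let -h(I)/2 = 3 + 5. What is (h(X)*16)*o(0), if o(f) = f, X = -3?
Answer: 0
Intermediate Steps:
h(I) = -16 (h(I) = -2*(3 + 5) = -2*8 = -16)
(h(X)*16)*o(0) = -16*16*0 = -256*0 = 0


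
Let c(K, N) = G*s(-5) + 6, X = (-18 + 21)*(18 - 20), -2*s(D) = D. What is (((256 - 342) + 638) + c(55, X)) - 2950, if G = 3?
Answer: -4769/2 ≈ -2384.5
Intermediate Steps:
s(D) = -D/2
X = -6 (X = 3*(-2) = -6)
c(K, N) = 27/2 (c(K, N) = 3*(-½*(-5)) + 6 = 3*(5/2) + 6 = 15/2 + 6 = 27/2)
(((256 - 342) + 638) + c(55, X)) - 2950 = (((256 - 342) + 638) + 27/2) - 2950 = ((-86 + 638) + 27/2) - 2950 = (552 + 27/2) - 2950 = 1131/2 - 2950 = -4769/2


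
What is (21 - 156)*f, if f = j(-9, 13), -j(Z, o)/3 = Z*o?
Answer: -47385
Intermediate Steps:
j(Z, o) = -3*Z*o
f = 351 (f = -3*(-9)*13 = 351)
(21 - 156)*f = (21 - 156)*351 = -135*351 = -47385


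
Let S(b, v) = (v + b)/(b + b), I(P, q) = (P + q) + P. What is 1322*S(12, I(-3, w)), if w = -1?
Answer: 3305/12 ≈ 275.42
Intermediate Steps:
I(P, q) = q + 2*P
S(b, v) = (b + v)/(2*b) (S(b, v) = (b + v)/((2*b)) = (b + v)*(1/(2*b)) = (b + v)/(2*b))
1322*S(12, I(-3, w)) = 1322*((½)*(12 + (-1 + 2*(-3)))/12) = 1322*((½)*(1/12)*(12 + (-1 - 6))) = 1322*((½)*(1/12)*(12 - 7)) = 1322*((½)*(1/12)*5) = 1322*(5/24) = 3305/12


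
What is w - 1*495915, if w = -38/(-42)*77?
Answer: -1487536/3 ≈ -4.9585e+5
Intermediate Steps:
w = 209/3 (w = -38*(-1/42)*77 = (19/21)*77 = 209/3 ≈ 69.667)
w - 1*495915 = 209/3 - 1*495915 = 209/3 - 495915 = -1487536/3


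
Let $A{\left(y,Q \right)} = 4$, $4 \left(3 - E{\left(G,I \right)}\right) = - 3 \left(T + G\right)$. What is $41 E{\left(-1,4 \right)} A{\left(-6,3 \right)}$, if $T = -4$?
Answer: $-123$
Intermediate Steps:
$E{\left(G,I \right)} = \frac{3 G}{4}$ ($E{\left(G,I \right)} = 3 - \frac{\left(-3\right) \left(-4 + G\right)}{4} = 3 - \frac{12 - 3 G}{4} = 3 + \left(-3 + \frac{3 G}{4}\right) = \frac{3 G}{4}$)
$41 E{\left(-1,4 \right)} A{\left(-6,3 \right)} = 41 \cdot \frac{3}{4} \left(-1\right) 4 = 41 \left(- \frac{3}{4}\right) 4 = \left(- \frac{123}{4}\right) 4 = -123$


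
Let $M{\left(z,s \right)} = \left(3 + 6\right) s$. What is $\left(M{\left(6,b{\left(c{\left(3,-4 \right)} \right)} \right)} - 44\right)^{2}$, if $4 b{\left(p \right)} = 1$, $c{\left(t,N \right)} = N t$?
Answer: $\frac{27889}{16} \approx 1743.1$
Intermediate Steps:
$b{\left(p \right)} = \frac{1}{4}$ ($b{\left(p \right)} = \frac{1}{4} \cdot 1 = \frac{1}{4}$)
$M{\left(z,s \right)} = 9 s$
$\left(M{\left(6,b{\left(c{\left(3,-4 \right)} \right)} \right)} - 44\right)^{2} = \left(9 \cdot \frac{1}{4} - 44\right)^{2} = \left(\frac{9}{4} - 44\right)^{2} = \left(- \frac{167}{4}\right)^{2} = \frac{27889}{16}$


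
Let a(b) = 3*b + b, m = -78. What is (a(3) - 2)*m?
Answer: -780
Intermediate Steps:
a(b) = 4*b
(a(3) - 2)*m = (4*3 - 2)*(-78) = (12 - 2)*(-78) = 10*(-78) = -780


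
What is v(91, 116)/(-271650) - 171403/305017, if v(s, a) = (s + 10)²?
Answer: -49673103367/82857868050 ≈ -0.59950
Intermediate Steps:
v(s, a) = (10 + s)²
v(91, 116)/(-271650) - 171403/305017 = (10 + 91)²/(-271650) - 171403/305017 = 101²*(-1/271650) - 171403*1/305017 = 10201*(-1/271650) - 171403/305017 = -10201/271650 - 171403/305017 = -49673103367/82857868050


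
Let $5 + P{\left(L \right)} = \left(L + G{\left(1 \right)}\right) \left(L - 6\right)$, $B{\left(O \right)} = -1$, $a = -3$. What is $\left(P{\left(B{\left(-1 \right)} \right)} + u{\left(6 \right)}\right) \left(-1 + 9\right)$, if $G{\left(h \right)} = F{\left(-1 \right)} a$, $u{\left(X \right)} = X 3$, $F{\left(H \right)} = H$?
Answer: $-8$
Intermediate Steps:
$u{\left(X \right)} = 3 X$
$G{\left(h \right)} = 3$ ($G{\left(h \right)} = \left(-1\right) \left(-3\right) = 3$)
$P{\left(L \right)} = -5 + \left(-6 + L\right) \left(3 + L\right)$ ($P{\left(L \right)} = -5 + \left(L + 3\right) \left(L - 6\right) = -5 + \left(3 + L\right) \left(-6 + L\right) = -5 + \left(-6 + L\right) \left(3 + L\right)$)
$\left(P{\left(B{\left(-1 \right)} \right)} + u{\left(6 \right)}\right) \left(-1 + 9\right) = \left(\left(-23 + \left(-1\right)^{2} - -3\right) + 3 \cdot 6\right) \left(-1 + 9\right) = \left(\left(-23 + 1 + 3\right) + 18\right) 8 = \left(-19 + 18\right) 8 = \left(-1\right) 8 = -8$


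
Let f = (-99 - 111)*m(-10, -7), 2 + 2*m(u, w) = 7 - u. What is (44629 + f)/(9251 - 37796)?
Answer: -3914/2595 ≈ -1.5083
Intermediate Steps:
m(u, w) = 5/2 - u/2 (m(u, w) = -1 + (7 - u)/2 = -1 + (7/2 - u/2) = 5/2 - u/2)
f = -1575 (f = (-99 - 111)*(5/2 - ½*(-10)) = -210*(5/2 + 5) = -210*15/2 = -1575)
(44629 + f)/(9251 - 37796) = (44629 - 1575)/(9251 - 37796) = 43054/(-28545) = 43054*(-1/28545) = -3914/2595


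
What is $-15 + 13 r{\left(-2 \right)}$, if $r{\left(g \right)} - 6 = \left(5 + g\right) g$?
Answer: $-15$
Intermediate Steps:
$r{\left(g \right)} = 6 + g \left(5 + g\right)$ ($r{\left(g \right)} = 6 + \left(5 + g\right) g = 6 + g \left(5 + g\right)$)
$-15 + 13 r{\left(-2 \right)} = -15 + 13 \left(6 + \left(-2\right)^{2} + 5 \left(-2\right)\right) = -15 + 13 \left(6 + 4 - 10\right) = -15 + 13 \cdot 0 = -15 + 0 = -15$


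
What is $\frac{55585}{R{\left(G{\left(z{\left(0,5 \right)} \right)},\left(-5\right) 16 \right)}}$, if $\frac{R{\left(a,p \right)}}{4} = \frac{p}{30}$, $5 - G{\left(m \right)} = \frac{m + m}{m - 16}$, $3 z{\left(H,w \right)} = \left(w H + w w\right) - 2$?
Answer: $- \frac{166755}{32} \approx -5211.1$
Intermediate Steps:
$z{\left(H,w \right)} = - \frac{2}{3} + \frac{w^{2}}{3} + \frac{H w}{3}$ ($z{\left(H,w \right)} = \frac{\left(w H + w w\right) - 2}{3} = \frac{\left(H w + w^{2}\right) - 2}{3} = \frac{\left(w^{2} + H w\right) - 2}{3} = \frac{-2 + w^{2} + H w}{3} = - \frac{2}{3} + \frac{w^{2}}{3} + \frac{H w}{3}$)
$G{\left(m \right)} = 5 - \frac{2 m}{-16 + m}$ ($G{\left(m \right)} = 5 - \frac{m + m}{m - 16} = 5 - \frac{2 m}{-16 + m}$)
$R{\left(a,p \right)} = \frac{2 p}{15}$ ($R{\left(a,p \right)} = 4 \frac{p}{30} = \frac{2 p}{15}$)
$\frac{55585}{R{\left(G{\left(z{\left(0,5 \right)} \right)},\left(-5\right) 16 \right)}} = \frac{55585}{\frac{2}{15} \left(\left(-5\right) 16\right)} = \frac{55585}{\frac{2}{15} \left(-80\right)} = \frac{55585}{- \frac{32}{3}} = 55585 \left(- \frac{3}{32}\right) = - \frac{166755}{32}$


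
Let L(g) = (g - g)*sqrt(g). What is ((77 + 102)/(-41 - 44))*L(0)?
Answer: 0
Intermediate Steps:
L(g) = 0 (L(g) = 0*sqrt(g) = 0)
((77 + 102)/(-41 - 44))*L(0) = ((77 + 102)/(-41 - 44))*0 = (179/(-85))*0 = (179*(-1/85))*0 = -179/85*0 = 0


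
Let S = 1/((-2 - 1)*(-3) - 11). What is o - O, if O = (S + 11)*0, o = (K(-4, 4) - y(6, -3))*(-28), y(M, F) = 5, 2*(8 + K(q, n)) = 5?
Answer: 294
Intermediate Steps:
K(q, n) = -11/2 (K(q, n) = -8 + (1/2)*5 = -8 + 5/2 = -11/2)
S = -1/2 (S = 1/(-3*(-3) - 11) = 1/(9 - 11) = 1/(-2) = -1/2 ≈ -0.50000)
o = 294 (o = (-11/2 - 1*5)*(-28) = (-11/2 - 5)*(-28) = -21/2*(-28) = 294)
O = 0 (O = (-1/2 + 11)*0 = (21/2)*0 = 0)
o - O = 294 - 1*0 = 294 + 0 = 294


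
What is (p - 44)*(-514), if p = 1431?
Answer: -712918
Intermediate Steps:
(p - 44)*(-514) = (1431 - 44)*(-514) = 1387*(-514) = -712918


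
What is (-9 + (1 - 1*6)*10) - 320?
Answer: -379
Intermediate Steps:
(-9 + (1 - 1*6)*10) - 320 = (-9 + (1 - 6)*10) - 320 = (-9 - 5*10) - 320 = (-9 - 50) - 320 = -59 - 320 = -379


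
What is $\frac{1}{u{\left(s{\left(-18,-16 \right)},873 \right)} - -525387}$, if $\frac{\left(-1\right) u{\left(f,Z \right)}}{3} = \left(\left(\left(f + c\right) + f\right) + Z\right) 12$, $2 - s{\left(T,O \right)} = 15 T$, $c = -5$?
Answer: $\frac{1}{474555} \approx 2.1072 \cdot 10^{-6}$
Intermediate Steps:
$s{\left(T,O \right)} = 2 - 15 T$
$u{\left(f,Z \right)} = 180 - 72 f - 36 Z$ ($u{\left(f,Z \right)} = - 3 \left(\left(\left(f - 5\right) + f\right) + Z\right) 12 = - 3 \left(\left(\left(-5 + f\right) + f\right) + Z\right) 12 = - 3 \left(\left(-5 + 2 f\right) + Z\right) 12 = - 3 \left(-5 + Z + 2 f\right) 12 = - 3 \left(-60 + 12 Z + 24 f\right) = 180 - 72 f - 36 Z$)
$\frac{1}{u{\left(s{\left(-18,-16 \right)},873 \right)} - -525387} = \frac{1}{\left(180 - 72 \left(2 - -270\right) - 31428\right) - -525387} = \frac{1}{\left(180 - 72 \left(2 + 270\right) - 31428\right) + 525387} = \frac{1}{\left(180 - 19584 - 31428\right) + 525387} = \frac{1}{-50832 + 525387} = \frac{1}{474555}$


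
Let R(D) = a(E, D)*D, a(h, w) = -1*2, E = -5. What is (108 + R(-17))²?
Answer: 20164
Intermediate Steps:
a(h, w) = -2
R(D) = -2*D
(108 + R(-17))² = (108 - 2*(-17))² = (108 + 34)² = 142² = 20164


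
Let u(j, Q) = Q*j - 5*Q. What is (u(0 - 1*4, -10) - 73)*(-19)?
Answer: -323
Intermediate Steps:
u(j, Q) = -5*Q + Q*j
(u(0 - 1*4, -10) - 73)*(-19) = (-10*(-5 + (0 - 1*4)) - 73)*(-19) = (-10*(-5 + (0 - 4)) - 73)*(-19) = (-10*(-5 - 4) - 73)*(-19) = (-10*(-9) - 73)*(-19) = (90 - 73)*(-19) = 17*(-19) = -323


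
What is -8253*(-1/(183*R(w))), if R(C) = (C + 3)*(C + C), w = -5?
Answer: 2751/1220 ≈ 2.2549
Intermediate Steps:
R(C) = 2*C*(3 + C) (R(C) = (3 + C)*(2*C) = 2*C*(3 + C))
-8253*(-1/(183*R(w))) = -8253*1/(1830*(3 - 5)) = -8253/((2*(-5)*(-2))*(-183)) = -8253/(20*(-183)) = -8253/(-3660) = -8253*(-1/3660) = 2751/1220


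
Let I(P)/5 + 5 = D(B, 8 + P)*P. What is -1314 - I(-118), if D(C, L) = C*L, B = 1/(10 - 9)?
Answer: -66189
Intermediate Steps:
B = 1 (B = 1/1 = 1)
I(P) = -25 + 5*P*(8 + P) (I(P) = -25 + 5*((1*(8 + P))*P) = -25 + 5*((8 + P)*P) = -25 + 5*(P*(8 + P)) = -25 + 5*P*(8 + P))
-1314 - I(-118) = -1314 - (-25 + 5*(-118)*(8 - 118)) = -1314 - (-25 + 5*(-118)*(-110)) = -1314 - (-25 + 64900) = -1314 - 1*64875 = -1314 - 64875 = -66189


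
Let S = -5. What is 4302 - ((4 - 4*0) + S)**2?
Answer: 4301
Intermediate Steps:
4302 - ((4 - 4*0) + S)**2 = 4302 - ((4 - 4*0) - 5)**2 = 4302 - ((4 + 0) - 5)**2 = 4302 - (4 - 5)**2 = 4302 - 1*(-1)**2 = 4302 - 1*1 = 4302 - 1 = 4301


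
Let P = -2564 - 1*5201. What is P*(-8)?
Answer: 62120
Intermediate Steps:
P = -7765 (P = -2564 - 5201 = -7765)
P*(-8) = -7765*(-8) = 62120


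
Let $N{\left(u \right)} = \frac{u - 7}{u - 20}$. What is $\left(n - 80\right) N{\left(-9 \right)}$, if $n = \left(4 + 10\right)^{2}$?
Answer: $64$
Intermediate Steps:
$N{\left(u \right)} = \frac{-7 + u}{-20 + u}$
$n = 196$ ($n = 14^{2} = 196$)
$\left(n - 80\right) N{\left(-9 \right)} = \left(196 - 80\right) \frac{-7 - 9}{-20 - 9} = 116 \frac{1}{-29} \left(-16\right) = 116 \left(\left(- \frac{1}{29}\right) \left(-16\right)\right) = 116 \cdot \frac{16}{29} = 64$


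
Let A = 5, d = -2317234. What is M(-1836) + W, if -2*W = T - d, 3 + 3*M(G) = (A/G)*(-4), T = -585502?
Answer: -1192298854/1377 ≈ -8.6587e+5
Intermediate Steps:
M(G) = -1 - 20/(3*G) (M(G) = -1 + ((5/G)*(-4))/3 = -1 + (-20/G)/3 = -1 - 20/(3*G))
W = -865866 (W = -(-585502 - 1*(-2317234))/2 = -(-585502 + 2317234)/2 = -½*1731732 = -865866)
M(-1836) + W = (-20/3 - 1*(-1836))/(-1836) - 865866 = -(-20/3 + 1836)/1836 - 865866 = -1/1836*5488/3 - 865866 = -1372/1377 - 865866 = -1192298854/1377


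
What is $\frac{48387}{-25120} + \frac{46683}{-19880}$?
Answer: $- \frac{7623609}{1783520} \approx -4.2745$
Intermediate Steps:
$\frac{48387}{-25120} + \frac{46683}{-19880} = 48387 \left(- \frac{1}{25120}\right) + 46683 \left(- \frac{1}{19880}\right) = - \frac{48387}{25120} - \frac{6669}{2840} = - \frac{7623609}{1783520}$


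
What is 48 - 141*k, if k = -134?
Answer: 18942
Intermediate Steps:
48 - 141*k = 48 - 141*(-134) = 48 + 18894 = 18942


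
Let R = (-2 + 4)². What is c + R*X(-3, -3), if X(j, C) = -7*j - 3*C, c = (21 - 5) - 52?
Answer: 84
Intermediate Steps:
c = -36 (c = 16 - 52 = -36)
R = 4 (R = 2² = 4)
c + R*X(-3, -3) = -36 + 4*(-7*(-3) - 3*(-3)) = -36 + 4*(21 + 9) = -36 + 4*30 = -36 + 120 = 84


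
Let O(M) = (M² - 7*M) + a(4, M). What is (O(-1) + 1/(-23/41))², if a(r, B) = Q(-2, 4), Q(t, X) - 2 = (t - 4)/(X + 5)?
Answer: 271441/4761 ≈ 57.013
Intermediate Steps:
Q(t, X) = 2 + (-4 + t)/(5 + X) (Q(t, X) = 2 + (t - 4)/(X + 5) = 2 + (-4 + t)/(5 + X))
a(r, B) = 4/3 (a(r, B) = (6 - 2 + 2*4)/(5 + 4) = (6 - 2 + 8)/9 = (⅑)*12 = 4/3)
O(M) = 4/3 + M² - 7*M (O(M) = (M² - 7*M) + 4/3 = 4/3 + M² - 7*M)
(O(-1) + 1/(-23/41))² = ((4/3 + (-1)² - 7*(-1)) + 1/(-23/41))² = ((4/3 + 1 + 7) + 1/(-23*1/41))² = (28/3 + 1/(-23/41))² = (28/3 - 41/23)² = (521/69)² = 271441/4761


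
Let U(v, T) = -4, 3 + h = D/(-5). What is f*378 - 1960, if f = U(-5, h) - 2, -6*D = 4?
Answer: -4228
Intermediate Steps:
D = -⅔ (D = -⅙*4 = -⅔ ≈ -0.66667)
h = -43/15 (h = -3 - ⅔/(-5) = -3 - ⅔*(-⅕) = -3 + 2/15 = -43/15 ≈ -2.8667)
f = -6 (f = -4 - 2 = -6)
f*378 - 1960 = -6*378 - 1960 = -2268 - 1960 = -4228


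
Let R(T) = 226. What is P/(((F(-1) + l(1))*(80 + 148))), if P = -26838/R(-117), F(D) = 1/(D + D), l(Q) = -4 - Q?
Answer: 4473/47234 ≈ 0.094699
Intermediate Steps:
F(D) = 1/(2*D)
P = -13419/113 (P = -26838/226 = -26838*1/226 = -13419/113 ≈ -118.75)
P/(((F(-1) + l(1))*(80 + 148))) = -13419*1/((80 + 148)*((½)/(-1) + (-4 - 1*1)))/113 = -13419*1/(228*((½)*(-1) + (-4 - 1)))/113 = -13419*1/(228*(-½ - 5))/113 = -13419/(113*((-11/2*228))) = -13419/113/(-1254) = -13419/113*(-1/1254) = 4473/47234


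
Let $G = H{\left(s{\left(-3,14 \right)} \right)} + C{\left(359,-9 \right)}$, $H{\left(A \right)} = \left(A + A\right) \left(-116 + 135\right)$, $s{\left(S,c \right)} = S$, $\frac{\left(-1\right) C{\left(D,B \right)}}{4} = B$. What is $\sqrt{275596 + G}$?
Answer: $\sqrt{275518} \approx 524.9$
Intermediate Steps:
$C{\left(D,B \right)} = - 4 B$
$H{\left(A \right)} = 38 A$ ($H{\left(A \right)} = 2 A 19 = 38 A$)
$G = -78$ ($G = 38 \left(-3\right) - -36 = -114 + 36 = -78$)
$\sqrt{275596 + G} = \sqrt{275596 - 78} = \sqrt{275518}$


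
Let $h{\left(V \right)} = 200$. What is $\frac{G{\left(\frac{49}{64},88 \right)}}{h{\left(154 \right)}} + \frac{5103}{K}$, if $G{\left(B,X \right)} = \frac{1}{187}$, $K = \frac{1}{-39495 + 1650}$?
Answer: $- \frac{7222801508999}{37400} \approx -1.9312 \cdot 10^{8}$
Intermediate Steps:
$K = - \frac{1}{37845}$ ($K = \frac{1}{-37845} = - \frac{1}{37845} \approx -2.6424 \cdot 10^{-5}$)
$G{\left(B,X \right)} = \frac{1}{187}$
$\frac{G{\left(\frac{49}{64},88 \right)}}{h{\left(154 \right)}} + \frac{5103}{K} = \frac{1}{187 \cdot 200} + \frac{5103}{- \frac{1}{37845}} = \frac{1}{187} \cdot \frac{1}{200} + 5103 \left(-37845\right) = \frac{1}{37400} - 193123035 = - \frac{7222801508999}{37400}$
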